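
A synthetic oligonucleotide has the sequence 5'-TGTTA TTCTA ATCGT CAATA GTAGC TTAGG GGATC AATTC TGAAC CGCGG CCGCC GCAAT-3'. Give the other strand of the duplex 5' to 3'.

The complement of TGTTATTCTAATCGTCAATAGTAGCTTAGGGGATCAATTCTGAACCGCGGCCGCCGCAAT is ACAATAAGATTAGCAGTTATCATCGAATCCCCTAGTTAAGACTTGGCGCCGGCGGCGTTA (A↔T, G↔C). DNA strands are antiparallel, so the complementary strand runs 3'→5'; reversing gives the 5'→3' form.

5'-ATTGCGGCGGCCGCGGTTCAGAATTGATCCCCTAAGCTACTATTGACGATTAGAATAACA-3'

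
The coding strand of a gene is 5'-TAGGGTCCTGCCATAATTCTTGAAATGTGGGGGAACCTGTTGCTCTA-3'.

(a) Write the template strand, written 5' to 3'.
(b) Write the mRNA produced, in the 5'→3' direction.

(a) The template strand is the reverse complement of the coding strand: complement ATCCCAGGACGGTATTAAGAACTTTACACCCCCTTGGACAACGAGAT, then reverse.
(b) mRNA matches the coding strand with T→U.

(a) 5'-TAGAGCAACAGGTTCCCCCACATTTCAAGAATTATGGCAGGACCCTA-3'
(b) 5'-UAGGGUCCUGCCAUAAUUCUUGAAAUGUGGGGGAACCUGUUGCUCUA-3'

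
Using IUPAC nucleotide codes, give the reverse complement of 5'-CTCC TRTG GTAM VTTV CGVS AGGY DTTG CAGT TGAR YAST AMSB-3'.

Standard pairs A↔T, G↔C; ambiguity codes pair R↔Y, M↔K, S↔S, B↔V, D↔H. Complement (GAGGAYACCATKBAABGCBSTCCRHAACGTCAACTYRTSATKSV), then reverse for 5'→3'.

5'-VSKTASTRYTCAACTGCAAHRCCTSBCGBAABKTACCAYAGGAG-3'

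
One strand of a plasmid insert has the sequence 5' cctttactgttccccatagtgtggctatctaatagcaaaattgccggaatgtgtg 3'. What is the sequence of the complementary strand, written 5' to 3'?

Pairing A↔T and G↔C gives GGAAATGACAAGGGGTATCACACCGATAGATTATCGTTTTAACGGCCTTACACAC, running 3'→5'. Reverse for the 5'→3' convention.

5′-CACACATTCCGGCAATTTTGCTATTAGATAGCCACACTATGGGGAACAGTAAAGG-3′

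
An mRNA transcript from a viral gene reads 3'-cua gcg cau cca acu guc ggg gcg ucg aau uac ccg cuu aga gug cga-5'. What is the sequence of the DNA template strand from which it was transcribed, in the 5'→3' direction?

Written 5'→3' the mRNA is AGCGUGAGAUUCGCCCAUUAAGCUGCGGGGCUGUCAACCUACGCGAUC, so the coding DNA strand is AGCGTGAGATTCGCCCATTAAGCTGCGGGGCTGTCAACCTACGCGATC. The template is its reverse complement.

5'-GATCGCGTAGGTTGACAGCCCCGCAGCTTAATGGGCGAATCTCACGCT-3'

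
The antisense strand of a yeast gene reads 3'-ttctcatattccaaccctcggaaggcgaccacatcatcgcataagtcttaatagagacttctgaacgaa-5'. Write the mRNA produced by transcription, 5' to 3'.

5'-AAGAGUAUAAGGUUGGGAGCCUUCCGCUGGUGUAGUAGCGUAUUCAGAAUUAUCUCUGAAGACUUGCUU-3'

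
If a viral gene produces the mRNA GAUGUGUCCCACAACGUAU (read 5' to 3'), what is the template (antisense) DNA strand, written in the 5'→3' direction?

Replace U with T to get the coding DNA strand: GATGTGTCCCACAACGTAT. The template strand is its reverse complement (complement CTACACAGGGTGTTGCATA, then reverse).

5'-ATACGTTGTGGGACACATC-3'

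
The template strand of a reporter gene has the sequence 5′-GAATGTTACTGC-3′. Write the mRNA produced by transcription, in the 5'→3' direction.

The mRNA has the sequence of the coding strand (reverse complement of the template) with T→U. Reverse complement of GAATGTTACTGC is GCAGTAACATTC; then T→U.

5'-GCAGUAACAUUC-3'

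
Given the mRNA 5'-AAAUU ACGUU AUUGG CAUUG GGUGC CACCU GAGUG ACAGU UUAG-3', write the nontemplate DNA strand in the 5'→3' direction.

5'-AAATTACGTTATTGGCATTGGGTGCCACCTGAGTGACAGTTTAG-3'

The coding DNA strand has the same 5'→3' sequence as the mRNA with U replaced by T.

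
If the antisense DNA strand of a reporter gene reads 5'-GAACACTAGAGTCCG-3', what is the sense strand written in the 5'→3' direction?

5'-CGGACTCTAGTGTTC-3'

The coding strand is complementary and antiparallel to the template: take the complement (A↔T, G↔C) and reverse.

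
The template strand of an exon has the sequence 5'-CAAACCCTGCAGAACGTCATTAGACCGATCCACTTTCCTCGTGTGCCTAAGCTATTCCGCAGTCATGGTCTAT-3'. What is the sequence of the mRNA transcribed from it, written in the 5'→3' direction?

The mRNA has the sequence of the coding strand (reverse complement of the template) with T→U. Reverse complement of CAAACCCTGCAGAACGTCATTAGACCGATCCACTTTCCTCGTGTGCCTAAGCTATTCCGCAGTCATGGTCTAT is ATAGACCATGACTGCGGAATAGCTTAGGCACACGAGGAAAGTGGATCGGTCTAATGACGTTCTGCAGGGTTTG; then T→U.

5'-AUAGACCAUGACUGCGGAAUAGCUUAGGCACACGAGGAAAGUGGAUCGGUCUAAUGACGUUCUGCAGGGUUUG-3'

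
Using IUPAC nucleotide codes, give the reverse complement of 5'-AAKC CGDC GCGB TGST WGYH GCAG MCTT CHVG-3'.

5'-CBDGAAGKCTGCDRCWASCAVCGCGHCGGMTT-3'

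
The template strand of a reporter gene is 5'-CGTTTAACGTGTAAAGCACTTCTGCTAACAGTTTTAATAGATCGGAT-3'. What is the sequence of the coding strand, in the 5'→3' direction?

The coding strand is complementary and antiparallel to the template: take the complement (A↔T, G↔C) and reverse.

5'-ATCCGATCTATTAAAACTGTTAGCAGAAGTGCTTTACACGTTAAACG-3'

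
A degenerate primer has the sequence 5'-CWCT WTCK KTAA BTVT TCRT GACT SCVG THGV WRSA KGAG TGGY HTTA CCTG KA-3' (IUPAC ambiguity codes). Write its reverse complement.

Standard pairs A↔T, G↔C; ambiguity codes pair R↔Y, K↔M, W↔W, S↔S, B↔V, H↔D. Complement (GWGAWAGMMATTVABAAGYACTGASGBCADCBWYSTMCTCACCRDAATGGACMT), then reverse for 5'→3'.

5′-TMCAGGTAADRCCACTCMTSYWBCDACBGSAGTCAYGAABAVTTAMMGAWAGWG-3′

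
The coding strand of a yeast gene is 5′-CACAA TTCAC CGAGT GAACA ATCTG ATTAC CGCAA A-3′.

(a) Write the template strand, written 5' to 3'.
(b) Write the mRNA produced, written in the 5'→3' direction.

(a) The template strand is the reverse complement of the coding strand: complement GTGTTAAGTGGCTCACTTGTTAGACTAATGGCGTTT, then reverse.
(b) mRNA matches the coding strand with T→U.

(a) 5′-TTTGCGGTAATCAGATTGTTCACTCGGTGAATTGTG-3′
(b) 5'-CACAAUUCACCGAGUGAACAAUCUGAUUACCGCAAA-3'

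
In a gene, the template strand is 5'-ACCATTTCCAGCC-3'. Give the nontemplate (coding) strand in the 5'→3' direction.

The coding strand is complementary and antiparallel to the template: take the complement (A↔T, G↔C) and reverse.

5'-GGCTGGAAATGGT-3'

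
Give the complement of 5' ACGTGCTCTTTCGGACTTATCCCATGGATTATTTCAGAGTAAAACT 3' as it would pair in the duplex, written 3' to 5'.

Base-pairing A↔T, G↔C gives the complement. The complementary strand is antiparallel, so paired with a 5'→3' strand it runs 3'→5'.

3'-TGCACGAGAAAGCCTGAATAGGGTACCTAATAAAGTCTCATTTTGA-5'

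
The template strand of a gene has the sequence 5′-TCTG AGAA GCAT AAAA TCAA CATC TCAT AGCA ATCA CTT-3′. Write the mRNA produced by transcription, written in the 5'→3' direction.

5'-AAGUGAUUGCUAUGAGAUGUUGAUUUUAUGCUUCUCAGA-3'

RNA polymerase reads the template 3'→5' and synthesizes mRNA 5'→3' by base-pairing (A→U, T→A, G↔C). The complement of the template is AGACTCTTCGTATTTTAGTTGTAGAGTATCGTTAGTGAA; antiparallel, so 5'→3' the coding strand is AAGTGATTGCTATGAGATGTTGATTTTATGCTTCTCAGA. Replace T with U for the mRNA.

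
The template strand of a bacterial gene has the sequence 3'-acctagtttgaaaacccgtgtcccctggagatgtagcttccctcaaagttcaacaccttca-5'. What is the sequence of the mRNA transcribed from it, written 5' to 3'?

5'-UGGAUCAAACUUUUGGGCACAGGGGACCUCUACAUCGAAGGGAGUUUCAAGUUGUGGAAGU-3'

Reading the template 3'→5' as shown, RNA polymerase pairs each base (A→U, T→A, G↔C) to build mRNA 5'→3' directly.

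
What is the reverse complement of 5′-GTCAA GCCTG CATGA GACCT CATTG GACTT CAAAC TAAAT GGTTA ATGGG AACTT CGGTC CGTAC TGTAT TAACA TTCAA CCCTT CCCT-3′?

5'-AGGGAAGGGTTGAATGTTAATACAGTACGGACCGAAGTTCCCATTAACCATTTAGTTTGAAGTCCAATGAGGTCTCATGCAGGCTTGAC-3'

Reading the sequence 3'→5' and pairing each base (A↔T, G↔C) gives the reverse complement directly.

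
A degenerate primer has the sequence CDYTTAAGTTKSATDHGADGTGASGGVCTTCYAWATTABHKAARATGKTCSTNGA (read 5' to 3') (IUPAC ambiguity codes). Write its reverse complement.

Standard pairs A↔T, G↔C; ambiguity codes pair R↔Y, K↔M, W↔W, S↔S, B↔V, D↔H, N↔N. Complement (GHRAATTCAAMSTAHDCTHCACTSCCBGAAGRTWTAATVDMTTYTACMAGSANCT), then reverse for 5'→3'.

5'-TCNASGAMCATYTTMDVTAATWTRGAAGBCCSTCACHTCDHATSMAACTTAARHG-3'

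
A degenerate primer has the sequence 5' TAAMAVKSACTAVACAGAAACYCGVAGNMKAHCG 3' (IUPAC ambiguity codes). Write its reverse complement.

5′-CGDTMKNCTBCGRGTTTCTGTBTAGTSMBTKTTA-3′

Standard pairs A↔T, G↔C; ambiguity codes pair Y↔R, M↔K, S↔S, H↔D, V↔B, N↔N. Complement (ATTKTBMSTGATBTGTCTTTGRGCBTCNKMTDGC), then reverse for 5'→3'.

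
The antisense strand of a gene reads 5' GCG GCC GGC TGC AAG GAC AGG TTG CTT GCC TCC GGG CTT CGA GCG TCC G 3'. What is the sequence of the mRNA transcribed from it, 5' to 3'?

5'-CGGACGCUCGAAGCCCGGAGGCAAGCAACCUGUCCUUGCAGCCGGCCGC-3'

The mRNA has the sequence of the coding strand (reverse complement of the template) with T→U. Reverse complement of GCGGCCGGCTGCAAGGACAGGTTGCTTGCCTCCGGGCTTCGAGCGTCCG is CGGACGCTCGAAGCCCGGAGGCAAGCAACCTGTCCTTGCAGCCGGCCGC; then T→U.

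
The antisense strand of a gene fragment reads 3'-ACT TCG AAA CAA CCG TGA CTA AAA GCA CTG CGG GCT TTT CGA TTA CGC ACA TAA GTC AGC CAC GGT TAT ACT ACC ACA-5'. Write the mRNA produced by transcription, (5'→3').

5'-UGAAGCUUUGUUGGCACUGAUUUUCGUGACGCCCGAAAAGCUAAUGCGUGUAUUCAGUCGGUGCCAAUAUGAUGGUGU-3'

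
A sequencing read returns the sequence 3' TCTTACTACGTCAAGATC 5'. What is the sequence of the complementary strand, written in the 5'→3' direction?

The strand is given 3'→5', so its complement runs 5'→3' in the same left-to-right order: pair each base A↔T, G↔C.

5'-AGAATGATGCAGTTCTAG-3'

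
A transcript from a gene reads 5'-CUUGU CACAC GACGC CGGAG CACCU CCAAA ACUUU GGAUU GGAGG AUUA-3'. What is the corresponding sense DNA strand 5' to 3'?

5'-CTTGTCACACGACGCCGGAGCACCTCCAAAACTTTGGATTGGAGGATTA-3'

The coding DNA strand has the same 5'→3' sequence as the mRNA with U replaced by T.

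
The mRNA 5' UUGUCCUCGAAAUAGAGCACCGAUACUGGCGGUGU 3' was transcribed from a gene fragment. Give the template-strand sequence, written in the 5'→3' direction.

5'-ACACCGCCAGTATCGGTGCTCTATTTCGAGGACAA-3'

Replace U with T to get the coding DNA strand: TTGTCCTCGAAATAGAGCACCGATACTGGCGGTGT. The template strand is its reverse complement (complement AACAGGAGCTTTATCTCGTGGCTATGACCGCCACA, then reverse).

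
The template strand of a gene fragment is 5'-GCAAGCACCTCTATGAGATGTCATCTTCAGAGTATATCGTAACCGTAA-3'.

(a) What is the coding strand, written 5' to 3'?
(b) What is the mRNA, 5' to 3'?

(a) The coding strand is the reverse complement of the template: complement CGTTCGTGGAGATACTCTACAGTAGAAGTCTCATATAGCATTGGCATT, then reverse.
(b) mRNA has the coding-strand sequence with T→U.

(a) 5'-TTACGGTTACGATATACTCTGAAGATGACATCTCATAGAGGTGCTTGC-3'
(b) 5'-UUACGGUUACGAUAUACUCUGAAGAUGACAUCUCAUAGAGGUGCUUGC-3'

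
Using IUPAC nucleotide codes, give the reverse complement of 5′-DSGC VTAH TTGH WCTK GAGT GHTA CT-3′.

5′-AGTADCACTCMAGWDCAADTABGCSH-3′

Standard pairs A↔T, G↔C; ambiguity codes pair K↔M, W↔W, S↔S, D↔H, V↔B. Complement (HSCGBATDAACDWGAMCTCACDATGA), then reverse for 5'→3'.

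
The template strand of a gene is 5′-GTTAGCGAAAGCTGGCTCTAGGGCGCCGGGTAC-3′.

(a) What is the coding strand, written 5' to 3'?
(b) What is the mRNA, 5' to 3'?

(a) 5'-GTACCCGGCGCCCTAGAGCCAGCTTTCGCTAAC-3'
(b) 5'-GUACCCGGCGCCCUAGAGCCAGCUUUCGCUAAC-3'

(a) The coding strand is the reverse complement of the template: complement CAATCGCTTTCGACCGAGATCCCGCGGCCCATG, then reverse.
(b) mRNA has the coding-strand sequence with T→U.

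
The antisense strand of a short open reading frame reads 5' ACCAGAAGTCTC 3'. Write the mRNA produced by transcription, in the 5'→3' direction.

The mRNA has the sequence of the coding strand (reverse complement of the template) with T→U. Reverse complement of ACCAGAAGTCTC is GAGACTTCTGGT; then T→U.

5'-GAGACUUCUGGU-3'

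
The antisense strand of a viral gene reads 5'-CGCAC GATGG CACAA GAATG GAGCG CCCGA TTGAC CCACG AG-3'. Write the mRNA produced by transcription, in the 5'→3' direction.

5′-CUCGUGGGUCAAUCGGGCGCUCCAUUCUUGUGCCAUCGUGCG-3′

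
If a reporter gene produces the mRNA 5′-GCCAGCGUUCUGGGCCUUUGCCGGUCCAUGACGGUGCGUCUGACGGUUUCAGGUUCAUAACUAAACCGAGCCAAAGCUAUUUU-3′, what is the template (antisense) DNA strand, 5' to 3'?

5'-AAAATAGCTTTGGCTCGGTTTAGTTATGAACCTGAAACCGTCAGACGCACCGTCATGGACCGGCAAAGGCCCAGAACGCTGGC-3'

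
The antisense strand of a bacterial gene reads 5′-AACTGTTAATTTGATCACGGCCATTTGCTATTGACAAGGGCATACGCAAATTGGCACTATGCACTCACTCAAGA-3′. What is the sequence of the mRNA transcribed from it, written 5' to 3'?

5'-UCUUGAGUGAGUGCAUAGUGCCAAUUUGCGUAUGCCCUUGUCAAUAGCAAAUGGCCGUGAUCAAAUUAACAGUU-3'

The mRNA has the sequence of the coding strand (reverse complement of the template) with T→U. Reverse complement of AACTGTTAATTTGATCACGGCCATTTGCTATTGACAAGGGCATACGCAAATTGGCACTATGCACTCACTCAAGA is TCTTGAGTGAGTGCATAGTGCCAATTTGCGTATGCCCTTGTCAATAGCAAATGGCCGTGATCAAATTAACAGTT; then T→U.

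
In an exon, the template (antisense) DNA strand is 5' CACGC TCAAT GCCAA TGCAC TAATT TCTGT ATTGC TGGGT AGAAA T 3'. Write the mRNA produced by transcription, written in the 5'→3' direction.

5'-AUUUCUACCCAGCAAUACAGAAAUUAGUGCAUUGGCAUUGAGCGUG-3'

The mRNA has the sequence of the coding strand (reverse complement of the template) with T→U. Reverse complement of CACGCTCAATGCCAATGCACTAATTTCTGTATTGCTGGGTAGAAAT is ATTTCTACCCAGCAATACAGAAATTAGTGCATTGGCATTGAGCGTG; then T→U.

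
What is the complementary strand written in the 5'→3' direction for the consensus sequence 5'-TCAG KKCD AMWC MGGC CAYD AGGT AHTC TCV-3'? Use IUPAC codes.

5'-BGAGADTACCTHRTGGCCKGWKTHGMMCTGA-3'

Standard pairs A↔T, G↔C; ambiguity codes pair Y↔R, M↔K, W↔W, D↔H, V↔B. Complement (AGTCMMGHTKWGKCCGGTRHTCCATDAGAGB), then reverse for 5'→3'.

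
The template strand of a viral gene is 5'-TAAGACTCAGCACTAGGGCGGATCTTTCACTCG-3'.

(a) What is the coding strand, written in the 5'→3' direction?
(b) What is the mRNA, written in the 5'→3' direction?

(a) 5'-CGAGTGAAAGATCCGCCCTAGTGCTGAGTCTTA-3'
(b) 5′-CGAGUGAAAGAUCCGCCCUAGUGCUGAGUCUUA-3′

(a) The coding strand is the reverse complement of the template: complement ATTCTGAGTCGTGATCCCGCCTAGAAAGTGAGC, then reverse.
(b) mRNA has the coding-strand sequence with T→U.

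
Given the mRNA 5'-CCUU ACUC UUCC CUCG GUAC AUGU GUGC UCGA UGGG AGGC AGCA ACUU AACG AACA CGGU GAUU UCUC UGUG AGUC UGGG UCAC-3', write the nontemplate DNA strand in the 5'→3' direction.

5'-CCTTACTCTTCCCTCGGTACATGTGTGCTCGATGGGAGGCAGCAACTTAACGAACACGGTGATTTCTCTGTGAGTCTGGGTCAC-3'

The coding DNA strand has the same 5'→3' sequence as the mRNA with U replaced by T.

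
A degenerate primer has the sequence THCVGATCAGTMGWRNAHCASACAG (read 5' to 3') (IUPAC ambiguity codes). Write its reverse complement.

5'-CTGTSTGDTNYWCKACTGATCBGDA-3'

Standard pairs A↔T, G↔C; ambiguity codes pair R↔Y, M↔K, W↔W, S↔S, H↔D, V↔B, N↔N. Complement (ADGBCTAGTCAKCWYNTDGTSTGTC), then reverse for 5'→3'.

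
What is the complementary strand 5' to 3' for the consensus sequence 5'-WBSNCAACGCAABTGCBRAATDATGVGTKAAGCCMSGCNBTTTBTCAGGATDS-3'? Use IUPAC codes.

5'-SHATCCTGAVAAAVNGCSKGGCTTMACBCATHATTYVGCAVTTGCGTTGNSVW-3'

Standard pairs A↔T, G↔C; ambiguity codes pair R↔Y, M↔K, W↔W, S↔S, B↔V, D↔H, N↔N. Complement (WVSNGTTGCGTTVACGVYTTAHTACBCAMTTCGGKSCGNVAAAVAGTCCTAHS), then reverse for 5'→3'.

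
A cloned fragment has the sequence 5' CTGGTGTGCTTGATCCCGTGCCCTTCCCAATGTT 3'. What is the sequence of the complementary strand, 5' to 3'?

The complement of CTGGTGTGCTTGATCCCGTGCCCTTCCCAATGTT is GACCACACGAACTAGGGCACGGGAAGGGTTACAA (A↔T, G↔C). DNA strands are antiparallel, so the complementary strand runs 3'→5'; reversing gives the 5'→3' form.

5'-AACATTGGGAAGGGCACGGGATCAAGCACACCAG-3'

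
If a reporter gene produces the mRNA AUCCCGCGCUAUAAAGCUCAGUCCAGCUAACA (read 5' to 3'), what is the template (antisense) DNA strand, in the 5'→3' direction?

Replace U with T to get the coding DNA strand: ATCCCGCGCTATAAAGCTCAGTCCAGCTAACA. The template strand is its reverse complement (complement TAGGGCGCGATATTTCGAGTCAGGTCGATTGT, then reverse).

5′-TGTTAGCTGGACTGAGCTTTATAGCGCGGGAT-3′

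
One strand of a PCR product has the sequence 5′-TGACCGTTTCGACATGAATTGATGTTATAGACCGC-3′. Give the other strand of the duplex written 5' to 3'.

5'-GCGGTCTATAACATCAATTCATGTCGAAACGGTCA-3'

The complement of TGACCGTTTCGACATGAATTGATGTTATAGACCGC is ACTGGCAAAGCTGTACTTAACTACAATATCTGGCG (A↔T, G↔C). DNA strands are antiparallel, so the complementary strand runs 3'→5'; reversing gives the 5'→3' form.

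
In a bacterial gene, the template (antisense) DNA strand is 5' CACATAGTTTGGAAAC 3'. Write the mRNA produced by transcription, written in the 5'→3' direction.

5'-GUUUCCAAACUAUGUG-3'

The mRNA has the sequence of the coding strand (reverse complement of the template) with T→U. Reverse complement of CACATAGTTTGGAAAC is GTTTCCAAACTATGTG; then T→U.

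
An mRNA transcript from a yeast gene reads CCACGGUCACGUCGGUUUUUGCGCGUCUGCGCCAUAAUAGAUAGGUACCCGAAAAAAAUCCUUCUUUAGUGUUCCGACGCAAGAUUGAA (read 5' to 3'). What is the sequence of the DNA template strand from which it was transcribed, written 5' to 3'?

Replace U with T to get the coding DNA strand: CCACGGTCACGTCGGTTTTTGCGCGTCTGCGCCATAATAGATAGGTACCCGAAAAAAATCCTTCTTTAGTGTTCCGACGCAAGATTGAA. The template strand is its reverse complement (complement GGTGCCAGTGCAGCCAAAAACGCGCAGACGCGGTATTATCTATCCATGGGCTTTTTTTAGGAAGAAATCACAAGGCTGCGTTCTAACTT, then reverse).

5'-TTCAATCTTGCGTCGGAACACTAAAGAAGGATTTTTTTCGGGTACCTATCTATTATGGCGCAGACGCGCAAAAACCGACGTGACCGTGG-3'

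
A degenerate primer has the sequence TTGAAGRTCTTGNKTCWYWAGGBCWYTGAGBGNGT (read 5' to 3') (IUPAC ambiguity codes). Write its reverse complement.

5'-ACNCVCTCARWGVCCTWRWGAMNCAAGAYCTTCAA-3'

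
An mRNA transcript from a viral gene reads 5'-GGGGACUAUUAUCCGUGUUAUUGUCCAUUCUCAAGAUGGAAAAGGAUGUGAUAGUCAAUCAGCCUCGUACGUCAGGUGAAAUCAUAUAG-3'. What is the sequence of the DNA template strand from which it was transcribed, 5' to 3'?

Replace U with T to get the coding DNA strand: GGGGACTATTATCCGTGTTATTGTCCATTCTCAAGATGGAAAAGGATGTGATAGTCAATCAGCCTCGTACGTCAGGTGAAATCATATAG. The template strand is its reverse complement (complement CCCCTGATAATAGGCACAATAACAGGTAAGAGTTCTACCTTTTCCTACACTATCAGTTAGTCGGAGCATGCAGTCCACTTTAGTATATC, then reverse).

5'-CTATATGATTTCACCTGACGTACGAGGCTGATTGACTATCACATCCTTTTCCATCTTGAGAATGGACAATAACACGGATAATAGTCCCC-3'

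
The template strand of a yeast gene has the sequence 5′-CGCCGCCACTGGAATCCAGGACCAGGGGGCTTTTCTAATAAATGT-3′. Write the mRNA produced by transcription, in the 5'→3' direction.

RNA polymerase reads the template 3'→5' and synthesizes mRNA 5'→3' by base-pairing (A→U, T→A, G↔C). The complement of the template is GCGGCGGTGACCTTAGGTCCTGGTCCCCCGAAAAGATTATTTACA; antiparallel, so 5'→3' the coding strand is ACATTTATTAGAAAAGCCCCCTGGTCCTGGATTCCAGTGGCGGCG. Replace T with U for the mRNA.

5'-ACAUUUAUUAGAAAAGCCCCCUGGUCCUGGAUUCCAGUGGCGGCG-3'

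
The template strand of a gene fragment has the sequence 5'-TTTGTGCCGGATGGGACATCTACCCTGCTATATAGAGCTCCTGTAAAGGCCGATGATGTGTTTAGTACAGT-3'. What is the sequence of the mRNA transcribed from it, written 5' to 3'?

5'-ACUGUACUAAACACAUCAUCGGCCUUUACAGGAGCUCUAUAUAGCAGGGUAGAUGUCCCAUCCGGCACAAA-3'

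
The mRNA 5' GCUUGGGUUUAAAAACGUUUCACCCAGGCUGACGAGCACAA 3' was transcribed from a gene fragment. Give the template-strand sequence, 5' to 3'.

5'-TTGTGCTCGTCAGCCTGGGTGAAACGTTTTTAAACCCAAGC-3'

Replace U with T to get the coding DNA strand: GCTTGGGTTTAAAAACGTTTCACCCAGGCTGACGAGCACAA. The template strand is its reverse complement (complement CGAACCCAAATTTTTGCAAAGTGGGTCCGACTGCTCGTGTT, then reverse).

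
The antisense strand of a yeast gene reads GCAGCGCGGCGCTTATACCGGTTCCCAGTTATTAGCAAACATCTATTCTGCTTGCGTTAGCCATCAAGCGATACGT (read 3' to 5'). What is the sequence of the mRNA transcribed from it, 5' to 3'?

5'-CGUCGCGCCGCGAAUAUGGCCAAGGGUCAAUAAUCGUUUGUAGAUAAGACGAACGCAAUCGGUAGUUCGCUAUGCA-3'

Reading the template 3'→5' as shown, RNA polymerase pairs each base (A→U, T→A, G↔C) to build mRNA 5'→3' directly.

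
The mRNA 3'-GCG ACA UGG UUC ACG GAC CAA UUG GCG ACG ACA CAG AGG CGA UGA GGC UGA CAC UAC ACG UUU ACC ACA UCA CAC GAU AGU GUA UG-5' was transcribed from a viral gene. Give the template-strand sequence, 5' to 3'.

Written 5'→3' the mRNA is GUAUGUGAUAGCACACUACACCAUUUGCACAUCACAGUCGGAGUAGCGGAGACACAGCAGCGGUUAACCAGGCACUUGGUACAGCG, so the coding DNA strand is GTATGTGATAGCACACTACACCATTTGCACATCACAGTCGGAGTAGCGGAGACACAGCAGCGGTTAACCAGGCACTTGGTACAGCG. The template is its reverse complement.

5'-CGCTGTACCAAGTGCCTGGTTAACCGCTGCTGTGTCTCCGCTACTCCGACTGTGATGTGCAAATGGTGTAGTGTGCTATCACATAC-3'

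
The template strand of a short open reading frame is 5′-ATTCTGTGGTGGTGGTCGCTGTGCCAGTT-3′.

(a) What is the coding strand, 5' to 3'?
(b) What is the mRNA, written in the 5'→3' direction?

(a) 5'-AACTGGCACAGCGACCACCACCACAGAAT-3'
(b) 5'-AACUGGCACAGCGACCACCACCACAGAAU-3'

(a) The coding strand is the reverse complement of the template: complement TAAGACACCACCACCAGCGACACGGTCAA, then reverse.
(b) mRNA has the coding-strand sequence with T→U.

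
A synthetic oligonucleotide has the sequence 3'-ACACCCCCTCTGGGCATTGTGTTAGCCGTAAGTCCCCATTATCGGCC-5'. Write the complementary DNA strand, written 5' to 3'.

The strand is given 3'→5', so its complement runs 5'→3' in the same left-to-right order: pair each base A↔T, G↔C.

5′-TGTGGGGGAGACCCGTAACACAATCGGCATTCAGGGGTAATAGCCGG-3′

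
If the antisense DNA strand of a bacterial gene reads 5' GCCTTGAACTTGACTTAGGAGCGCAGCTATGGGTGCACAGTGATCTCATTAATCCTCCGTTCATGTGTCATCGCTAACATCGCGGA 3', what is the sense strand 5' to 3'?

5'-TCCGCGATGTTAGCGATGACACATGAACGGAGGATTAATGAGATCACTGTGCACCCATAGCTGCGCTCCTAAGTCAAGTTCAAGGC-3'

The coding strand is complementary and antiparallel to the template: take the complement (A↔T, G↔C) and reverse.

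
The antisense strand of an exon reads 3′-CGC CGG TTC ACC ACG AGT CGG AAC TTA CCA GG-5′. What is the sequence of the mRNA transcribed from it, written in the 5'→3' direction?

5'-GCGGCCAAGUGGUGCUCAGCCUUGAAUGGUCC-3'

Reading the template 3'→5' as shown, RNA polymerase pairs each base (A→U, T→A, G↔C) to build mRNA 5'→3' directly.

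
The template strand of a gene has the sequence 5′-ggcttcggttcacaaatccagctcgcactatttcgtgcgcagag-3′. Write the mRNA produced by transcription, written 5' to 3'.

5'-CUCUGCGCACGAAAUAGUGCGAGCUGGAUUUGUGAACCGAAGCC-3'

RNA polymerase reads the template 3'→5' and synthesizes mRNA 5'→3' by base-pairing (A→U, T→A, G↔C). The complement of the template is CCGAAGCCAAGTGTTTAGGTCGAGCGTGATAAAGCACGCGTCTC; antiparallel, so 5'→3' the coding strand is CTCTGCGCACGAAATAGTGCGAGCTGGATTTGTGAACCGAAGCC. Replace T with U for the mRNA.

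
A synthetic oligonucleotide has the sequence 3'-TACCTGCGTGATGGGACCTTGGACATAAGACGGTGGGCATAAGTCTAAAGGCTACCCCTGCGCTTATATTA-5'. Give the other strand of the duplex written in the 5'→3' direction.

5'-ATGGACGCACTACCCTGGAACCTGTATTCTGCCACCCGTATTCAGATTTCCGATGGGGACGCGAATATAAT-3'

The strand is given 3'→5', so its complement runs 5'→3' in the same left-to-right order: pair each base A↔T, G↔C.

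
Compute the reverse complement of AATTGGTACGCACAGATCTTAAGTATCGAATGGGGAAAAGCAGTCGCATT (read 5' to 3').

Complement each base (A↔T, G↔C): TTAACCATGCGTGTCTAGAATTCATAGCTTACCCCTTTTCGTCAGCGTAA. Then reverse.

5'-AATGCGACTGCTTTTCCCCATTCGATACTTAAGATCTGTGCGTACCAATT-3'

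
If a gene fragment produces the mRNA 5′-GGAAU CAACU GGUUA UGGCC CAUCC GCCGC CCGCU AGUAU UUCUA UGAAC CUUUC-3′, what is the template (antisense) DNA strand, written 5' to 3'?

5'-GAAAGGTTCATAGAAATACTAGCGGGCGGCGGATGGGCCATAACCAGTTGATTCC-3'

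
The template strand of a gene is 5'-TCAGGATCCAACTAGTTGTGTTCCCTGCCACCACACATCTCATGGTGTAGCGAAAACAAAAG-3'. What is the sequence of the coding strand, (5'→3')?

5′-CTTTTGTTTTCGCTACACCATGAGATGTGTGGTGGCAGGGAACACAACTAGTTGGATCCTGA-3′

The coding strand is complementary and antiparallel to the template: take the complement (A↔T, G↔C) and reverse.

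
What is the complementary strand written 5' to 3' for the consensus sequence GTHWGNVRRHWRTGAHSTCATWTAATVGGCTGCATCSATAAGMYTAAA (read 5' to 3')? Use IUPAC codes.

5'-TTTARKCTTATSGATGCAGCCBATTAWATGASDTCAYWDYYBNCWDAC-3'

Standard pairs A↔T, G↔C; ambiguity codes pair R↔Y, M↔K, W↔W, S↔S, H↔D, V↔B, N↔N. Complement (CADWCNBYYDWYACTDSAGTAWATTABCCGACGTAGSTATTCKRATTT), then reverse for 5'→3'.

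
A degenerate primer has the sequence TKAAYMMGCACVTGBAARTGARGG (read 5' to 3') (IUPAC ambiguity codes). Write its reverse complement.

Standard pairs A↔T, G↔C; ambiguity codes pair R↔Y, M↔K, B↔V. Complement (AMTTRKKCGTGBACVTTYACTYCC), then reverse for 5'→3'.

5′-CCYTCAYTTVCABGTGCKKRTTMA-3′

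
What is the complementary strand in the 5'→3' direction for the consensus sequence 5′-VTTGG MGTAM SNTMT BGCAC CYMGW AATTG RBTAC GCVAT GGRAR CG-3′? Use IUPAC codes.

5'-CGYTYCCATBGCGTAVYCAATTWCKRGGTGCVAKANSKTACKCCAAB-3'

Standard pairs A↔T, G↔C; ambiguity codes pair R↔Y, M↔K, W↔W, S↔S, B↔V, N↔N. Complement (BAACCKCATKSNAKAVCGTGGRKCWTTAACYVATGCGBTACCYTYGC), then reverse for 5'→3'.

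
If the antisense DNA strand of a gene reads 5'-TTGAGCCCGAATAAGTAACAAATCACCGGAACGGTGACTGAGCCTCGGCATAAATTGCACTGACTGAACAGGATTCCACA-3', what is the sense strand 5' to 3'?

5'-TGTGGAATCCTGTTCAGTCAGTGCAATTTATGCCGAGGCTCAGTCACCGTTCCGGTGATTTGTTACTTATTCGGGCTCAA-3'

The coding strand is complementary and antiparallel to the template: take the complement (A↔T, G↔C) and reverse.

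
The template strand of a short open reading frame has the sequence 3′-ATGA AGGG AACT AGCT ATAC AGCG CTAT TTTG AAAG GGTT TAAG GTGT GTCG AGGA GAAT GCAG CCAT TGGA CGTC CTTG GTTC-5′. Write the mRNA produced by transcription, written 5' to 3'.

5'-UACUUCCCUUGAUCGAUAUGUCGCGAUAAAACUUUCCCAAAUUCCACACAGCUCCUCUUACGUCGGUAACCUGCAGGAACCAAG-3'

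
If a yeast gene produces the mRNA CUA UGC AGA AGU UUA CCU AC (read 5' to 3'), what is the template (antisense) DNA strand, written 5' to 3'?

Replace U with T to get the coding DNA strand: CTATGCAGAAGTTTACCTAC. The template strand is its reverse complement (complement GATACGTCTTCAAATGGATG, then reverse).

5'-GTAGGTAAACTTCTGCATAG-3'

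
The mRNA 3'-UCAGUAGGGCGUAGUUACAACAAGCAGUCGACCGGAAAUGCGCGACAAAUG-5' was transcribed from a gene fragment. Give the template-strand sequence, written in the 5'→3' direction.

5'-AGTCATCCCGCATCAATGTTGTTCGTCAGCTGGCCTTTACGCGCTGTTTAC-3'

Written 5'→3' the mRNA is GUAAACAGCGCGUAAAGGCCAGCUGACGAACAACAUUGAUGCGGGAUGACU, so the coding DNA strand is GTAAACAGCGCGTAAAGGCCAGCTGACGAACAACATTGATGCGGGATGACT. The template is its reverse complement.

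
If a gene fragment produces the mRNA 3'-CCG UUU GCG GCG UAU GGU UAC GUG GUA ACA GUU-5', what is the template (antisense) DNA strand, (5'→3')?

Written 5'→3' the mRNA is UUGACAAUGGUGCAUUGGUAUGCGGCGUUUGCC, so the coding DNA strand is TTGACAATGGTGCATTGGTATGCGGCGTTTGCC. The template is its reverse complement.

5'-GGCAAACGCCGCATACCAATGCACCATTGTCAA-3'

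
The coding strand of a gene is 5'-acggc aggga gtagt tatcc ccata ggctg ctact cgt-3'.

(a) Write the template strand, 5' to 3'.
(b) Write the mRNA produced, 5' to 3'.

(a) 5'-ACGAGTAGCAGCCTATGGGGATAACTACTCCCTGCCGT-3'
(b) 5'-ACGGCAGGGAGUAGUUAUCCCCAUAGGCUGCUACUCGU-3'

(a) The template strand is the reverse complement of the coding strand: complement TGCCGTCCCTCATCAATAGGGGTATCCGACGATGAGCA, then reverse.
(b) mRNA matches the coding strand with T→U.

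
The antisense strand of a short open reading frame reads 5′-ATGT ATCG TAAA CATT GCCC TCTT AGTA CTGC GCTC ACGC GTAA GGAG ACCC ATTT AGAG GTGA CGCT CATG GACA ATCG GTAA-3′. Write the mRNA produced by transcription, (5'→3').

5'-UUACCGAUUGUCCAUGAGCGUCACCUCUAAAUGGGUCUCCUUACGCGUGAGCGCAGUACUAAGAGGGCAAUGUUUACGAUACAU-3'

RNA polymerase reads the template 3'→5' and synthesizes mRNA 5'→3' by base-pairing (A→U, T→A, G↔C). The complement of the template is TACATAGCATTTGTAACGGGAGAATCATGACGCGAGTGCGCATTCCTCTGGGTAAATCTCCACTGCGAGTACCTGTTAGCCATT; antiparallel, so 5'→3' the coding strand is TTACCGATTGTCCATGAGCGTCACCTCTAAATGGGTCTCCTTACGCGTGAGCGCAGTACTAAGAGGGCAATGTTTACGATACAT. Replace T with U for the mRNA.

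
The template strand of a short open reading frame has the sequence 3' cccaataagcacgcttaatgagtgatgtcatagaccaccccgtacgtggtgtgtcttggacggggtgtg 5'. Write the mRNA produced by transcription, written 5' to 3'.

Reading the template 3'→5' as shown, RNA polymerase pairs each base (A→U, T→A, G↔C) to build mRNA 5'→3' directly.

5'-GGGUUAUUCGUGCGAAUUACUCACUACAGUAUCUGGUGGGGCAUGCACCACACAGAACCUGCCCCACAC-3'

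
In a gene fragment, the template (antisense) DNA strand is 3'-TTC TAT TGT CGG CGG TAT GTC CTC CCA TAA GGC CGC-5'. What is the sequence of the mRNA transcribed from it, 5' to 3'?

5'-AAGAUAACAGCCGCCAUACAGGAGGGUAUUCCGGCG-3'

Reading the template 3'→5' as shown, RNA polymerase pairs each base (A→U, T→A, G↔C) to build mRNA 5'→3' directly.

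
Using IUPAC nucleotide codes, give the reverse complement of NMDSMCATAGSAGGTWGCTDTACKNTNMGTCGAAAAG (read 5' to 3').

5'-CTTTTCGACKNANMGTAHAGCWACCTSCTATGKSHKN-3'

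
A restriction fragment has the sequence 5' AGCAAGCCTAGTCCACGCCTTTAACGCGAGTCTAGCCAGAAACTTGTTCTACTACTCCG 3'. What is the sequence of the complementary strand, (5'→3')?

The complement of AGCAAGCCTAGTCCACGCCTTTAACGCGAGTCTAGCCAGAAACTTGTTCTACTACTCCG is TCGTTCGGATCAGGTGCGGAAATTGCGCTCAGATCGGTCTTTGAACAAGATGATGAGGC (A↔T, G↔C). DNA strands are antiparallel, so the complementary strand runs 3'→5'; reversing gives the 5'→3' form.

5'-CGGAGTAGTAGAACAAGTTTCTGGCTAGACTCGCGTTAAAGGCGTGGACTAGGCTTGCT-3'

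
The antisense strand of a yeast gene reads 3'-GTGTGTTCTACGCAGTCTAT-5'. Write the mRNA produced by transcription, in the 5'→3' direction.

5'-CACACAAGAUGCGUCAGAUA-3'

Reading the template 3'→5' as shown, RNA polymerase pairs each base (A→U, T→A, G↔C) to build mRNA 5'→3' directly.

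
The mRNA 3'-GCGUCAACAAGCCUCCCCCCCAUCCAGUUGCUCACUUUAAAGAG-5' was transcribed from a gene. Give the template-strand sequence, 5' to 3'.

Written 5'→3' the mRNA is GAGAAAUUUCACUCGUUGACCUACCCCCCCUCCGAACAACUGCG, so the coding DNA strand is GAGAAATTTCACTCGTTGACCTACCCCCCCTCCGAACAACTGCG. The template is its reverse complement.

5′-CGCAGTTGTTCGGAGGGGGGGTAGGTCAACGAGTGAAATTTCTC-3′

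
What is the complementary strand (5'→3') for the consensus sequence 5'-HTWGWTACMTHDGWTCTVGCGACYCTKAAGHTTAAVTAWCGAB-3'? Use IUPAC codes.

Standard pairs A↔T, G↔C; ambiguity codes pair Y↔R, M↔K, W↔W, B↔V, D↔H. Complement (DAWCWATGKADHCWAGABCGCTGRGAMTTCDAATTBATWGCTV), then reverse for 5'→3'.

5'-VTCGWTABTTAADCTTMAGRGTCGCBAGAWCHDAKGTAWCWAD-3'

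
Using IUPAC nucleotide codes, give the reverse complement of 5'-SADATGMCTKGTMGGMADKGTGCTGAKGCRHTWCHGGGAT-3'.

Standard pairs A↔T, G↔C; ambiguity codes pair R↔Y, M↔K, W↔W, S↔S, D↔H. Complement (STHTACKGAMCAKCCKTHMCACGACTMCGYDAWGDCCCTA), then reverse for 5'→3'.

5'-ATCCCDGWADYGCMTCAGCACMHTKCCKACMAGKCATHTS-3'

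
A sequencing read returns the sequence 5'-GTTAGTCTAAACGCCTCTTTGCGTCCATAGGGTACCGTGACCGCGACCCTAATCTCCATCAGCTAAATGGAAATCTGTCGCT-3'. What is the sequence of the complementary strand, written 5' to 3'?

The complement of GTTAGTCTAAACGCCTCTTTGCGTCCATAGGGTACCGTGACCGCGACCCTAATCTCCATCAGCTAAATGGAAATCTGTCGCT is CAATCAGATTTGCGGAGAAACGCAGGTATCCCATGGCACTGGCGCTGGGATTAGAGGTAGTCGATTTACCTTTAGACAGCGA (A↔T, G↔C). DNA strands are antiparallel, so the complementary strand runs 3'→5'; reversing gives the 5'→3' form.

5′-AGCGACAGATTTCCATTTAGCTGATGGAGATTAGGGTCGCGGTCACGGTACCCTATGGACGCAAAGAGGCGTTTAGACTAAC-3′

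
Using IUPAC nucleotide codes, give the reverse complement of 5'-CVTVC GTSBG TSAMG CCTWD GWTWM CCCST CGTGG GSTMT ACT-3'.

Standard pairs A↔T, G↔C; ambiguity codes pair M↔K, W↔W, S↔S, B↔V, D↔H. Complement (GBABGCASVCASTKCGGAWHCWAWKGGGSAGCACCCSAKATGA), then reverse for 5'→3'.

5'-AGTAKASCCCACGASGGGKWAWCHWAGGCKTSACVSACGBABG-3'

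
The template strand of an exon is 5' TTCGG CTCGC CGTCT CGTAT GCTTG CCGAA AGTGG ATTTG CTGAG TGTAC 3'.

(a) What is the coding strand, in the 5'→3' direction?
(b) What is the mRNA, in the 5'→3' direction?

(a) The coding strand is the reverse complement of the template: complement AAGCCGAGCGGCAGAGCATACGAACGGCTTTCACCTAAACGACTCACATG, then reverse.
(b) mRNA has the coding-strand sequence with T→U.

(a) 5'-GTACACTCAGCAAATCCACTTTCGGCAAGCATACGAGACGGCGAGCCGAA-3'
(b) 5'-GUACACUCAGCAAAUCCACUUUCGGCAAGCAUACGAGACGGCGAGCCGAA-3'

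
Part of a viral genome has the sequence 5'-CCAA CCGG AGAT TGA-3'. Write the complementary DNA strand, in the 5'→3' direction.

5'-TCAATCTCCGGTTGG-3'

The complement of CCAACCGGAGATTGA is GGTTGGCCTCTAACT (A↔T, G↔C). DNA strands are antiparallel, so the complementary strand runs 3'→5'; reversing gives the 5'→3' form.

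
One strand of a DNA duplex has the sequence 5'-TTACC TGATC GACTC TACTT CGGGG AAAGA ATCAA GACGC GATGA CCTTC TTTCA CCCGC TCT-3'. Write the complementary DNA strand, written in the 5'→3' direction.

5'-AGAGCGGGTGAAAGAAGGTCATCGCGTCTTGATTCTTTCCCCGAAGTAGAGTCGATCAGGTAA-3'

The complement of TTACCTGATCGACTCTACTTCGGGGAAAGAATCAAGACGCGATGACCTTCTTTCACCCGCTCT is AATGGACTAGCTGAGATGAAGCCCCTTTCTTAGTTCTGCGCTACTGGAAGAAAGTGGGCGAGA (A↔T, G↔C). DNA strands are antiparallel, so the complementary strand runs 3'→5'; reversing gives the 5'→3' form.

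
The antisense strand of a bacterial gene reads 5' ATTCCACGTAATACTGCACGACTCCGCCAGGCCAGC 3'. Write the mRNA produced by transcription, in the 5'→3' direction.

5'-GCUGGCCUGGCGGAGUCGUGCAGUAUUACGUGGAAU-3'

RNA polymerase reads the template 3'→5' and synthesizes mRNA 5'→3' by base-pairing (A→U, T→A, G↔C). The complement of the template is TAAGGTGCATTATGACGTGCTGAGGCGGTCCGGTCG; antiparallel, so 5'→3' the coding strand is GCTGGCCTGGCGGAGTCGTGCAGTATTACGTGGAAT. Replace T with U for the mRNA.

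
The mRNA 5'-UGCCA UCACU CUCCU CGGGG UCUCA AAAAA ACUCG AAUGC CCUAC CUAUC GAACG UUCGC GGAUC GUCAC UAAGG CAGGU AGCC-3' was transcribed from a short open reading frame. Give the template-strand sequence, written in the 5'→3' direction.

Replace U with T to get the coding DNA strand: TGCCATCACTCTCCTCGGGGTCTCAAAAAAACTCGAATGCCCTACCTATCGAACGTTCGCGGATCGTCACTAAGGCAGGTAGCC. The template strand is its reverse complement (complement ACGGTAGTGAGAGGAGCCCCAGAGTTTTTTTGAGCTTACGGGATGGATAGCTTGCAAGCGCCTAGCAGTGATTCCGTCCATCGG, then reverse).

5'-GGCTACCTGCCTTAGTGACGATCCGCGAACGTTCGATAGGTAGGGCATTCGAGTTTTTTTGAGACCCCGAGGAGAGTGATGGCA-3'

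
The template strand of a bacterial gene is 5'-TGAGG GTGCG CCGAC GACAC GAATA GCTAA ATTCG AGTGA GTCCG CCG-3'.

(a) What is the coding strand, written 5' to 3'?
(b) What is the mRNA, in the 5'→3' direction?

(a) The coding strand is the reverse complement of the template: complement ACTCCCACGCGGCTGCTGTGCTTATCGATTTAAGCTCACTCAGGCGGC, then reverse.
(b) mRNA has the coding-strand sequence with T→U.

(a) 5'-CGGCGGACTCACTCGAATTTAGCTATTCGTGTCGTCGGCGCACCCTCA-3'
(b) 5'-CGGCGGACUCACUCGAAUUUAGCUAUUCGUGUCGUCGGCGCACCCUCA-3'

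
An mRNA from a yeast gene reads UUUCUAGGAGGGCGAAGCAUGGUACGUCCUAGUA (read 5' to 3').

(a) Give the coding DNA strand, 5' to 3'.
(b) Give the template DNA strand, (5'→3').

(a) The coding strand matches the mRNA with U→T.
(b) The template strand is the reverse complement of the coding strand.

(a) 5'-TTTCTAGGAGGGCGAAGCATGGTACGTCCTAGTA-3'
(b) 5'-TACTAGGACGTACCATGCTTCGCCCTCCTAGAAA-3'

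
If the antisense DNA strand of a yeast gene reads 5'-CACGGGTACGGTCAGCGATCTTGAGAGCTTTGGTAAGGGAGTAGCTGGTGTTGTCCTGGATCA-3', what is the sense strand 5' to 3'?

5'-TGATCCAGGACAACACCAGCTACTCCCTTACCAAAGCTCTCAAGATCGCTGACCGTACCCGTG-3'

The coding strand is complementary and antiparallel to the template: take the complement (A↔T, G↔C) and reverse.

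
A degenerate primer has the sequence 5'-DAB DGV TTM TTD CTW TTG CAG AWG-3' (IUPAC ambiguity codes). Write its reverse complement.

Standard pairs A↔T, G↔C; ambiguity codes pair M↔K, W↔W, B↔V, D↔H. Complement (HTVHCBAAKAAHGAWAACGTCTWC), then reverse for 5'→3'.

5'-CWTCTGCAAWAGHAAKAABCHVTH-3'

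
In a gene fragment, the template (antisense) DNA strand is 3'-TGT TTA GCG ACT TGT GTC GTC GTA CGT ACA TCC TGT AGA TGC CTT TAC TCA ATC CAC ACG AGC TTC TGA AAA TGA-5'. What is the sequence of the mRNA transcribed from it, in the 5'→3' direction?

Reading the template 3'→5' as shown, RNA polymerase pairs each base (A→U, T→A, G↔C) to build mRNA 5'→3' directly.

5'-ACAAAUCGCUGAACACAGCAGCAUGCAUGUAGGACAUCUACGGAAAUGAGUUAGGUGUGCUCGAAGACUUUUACU-3'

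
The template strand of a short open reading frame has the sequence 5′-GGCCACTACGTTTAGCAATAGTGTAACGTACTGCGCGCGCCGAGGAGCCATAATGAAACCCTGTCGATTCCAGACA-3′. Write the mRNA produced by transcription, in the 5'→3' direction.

RNA polymerase reads the template 3'→5' and synthesizes mRNA 5'→3' by base-pairing (A→U, T→A, G↔C). The complement of the template is CCGGTGATGCAAATCGTTATCACATTGCATGACGCGCGCGGCTCCTCGGTATTACTTTGGGACAGCTAAGGTCTGT; antiparallel, so 5'→3' the coding strand is TGTCTGGAATCGACAGGGTTTCATTATGGCTCCTCGGCGCGCGCAGTACGTTACACTATTGCTAAACGTAGTGGCC. Replace T with U for the mRNA.

5′-UGUCUGGAAUCGACAGGGUUUCAUUAUGGCUCCUCGGCGCGCGCAGUACGUUACACUAUUGCUAAACGUAGUGGCC-3′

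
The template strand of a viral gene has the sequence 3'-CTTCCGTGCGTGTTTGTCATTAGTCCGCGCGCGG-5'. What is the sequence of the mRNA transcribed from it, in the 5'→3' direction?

Reading the template 3'→5' as shown, RNA polymerase pairs each base (A→U, T→A, G↔C) to build mRNA 5'→3' directly.

5'-GAAGGCACGCACAAACAGUAAUCAGGCGCGCGCC-3'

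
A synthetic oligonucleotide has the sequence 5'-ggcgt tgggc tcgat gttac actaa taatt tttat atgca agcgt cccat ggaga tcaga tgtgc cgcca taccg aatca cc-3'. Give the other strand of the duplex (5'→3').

5'-GGTGATTCGGTATGGCGGCACATCTGATCTCCATGGGACGCTTGCATATAAAAATTATTAGTGTAACATCGAGCCCAACGCC-3'

Pairing A↔T and G↔C gives CCGCAACCCGAGCTACAATGTGATTATTAAAAATATACGTTCGCAGGGTACCTCTAGTCTACACGGCGGTATGGCTTAGTGG, running 3'→5'. Reverse for the 5'→3' convention.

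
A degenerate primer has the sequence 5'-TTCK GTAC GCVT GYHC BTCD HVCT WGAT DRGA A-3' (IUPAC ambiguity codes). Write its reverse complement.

5'-TTCYHATCWAGBDHGAVGDRCABGCGTACMGAA-3'

Standard pairs A↔T, G↔C; ambiguity codes pair R↔Y, K↔M, W↔W, B↔V, D↔H. Complement (AAGMCATGCGBACRDGVAGHDBGAWCTAHYCTT), then reverse for 5'→3'.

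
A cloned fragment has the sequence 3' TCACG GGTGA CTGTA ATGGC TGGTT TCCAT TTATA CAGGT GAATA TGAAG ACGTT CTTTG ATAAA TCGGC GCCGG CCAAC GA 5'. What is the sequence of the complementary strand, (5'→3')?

The strand is given 3'→5', so its complement runs 5'→3' in the same left-to-right order: pair each base A↔T, G↔C.

5'-AGTGCCCACTGACATTACCGACCAAAGGTAAATATGTCCACTTATACTTCTGCAAGAAACTATTTAGCCGCGGCCGGTTGCT-3'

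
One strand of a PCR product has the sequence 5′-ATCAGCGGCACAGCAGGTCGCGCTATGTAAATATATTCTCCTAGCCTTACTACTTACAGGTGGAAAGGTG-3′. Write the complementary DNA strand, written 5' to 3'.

Pairing A↔T and G↔C gives TAGTCGCCGTGTCGTCCAGCGCGATACATTTATATAAGAGGATCGGAATGATGAATGTCCACCTTTCCAC, running 3'→5'. Reverse for the 5'→3' convention.

5'-CACCTTTCCACCTGTAAGTAGTAAGGCTAGGAGAATATATTTACATAGCGCGACCTGCTGTGCCGCTGAT-3'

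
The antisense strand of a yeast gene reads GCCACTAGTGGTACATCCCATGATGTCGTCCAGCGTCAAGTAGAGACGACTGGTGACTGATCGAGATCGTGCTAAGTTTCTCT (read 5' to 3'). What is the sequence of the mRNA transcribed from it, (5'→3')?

5'-AGAGAAACUUAGCACGAUCUCGAUCAGUCACCAGUCGUCUCUACUUGACGCUGGACGACAUCAUGGGAUGUACCACUAGUGGC-3'

RNA polymerase reads the template 3'→5' and synthesizes mRNA 5'→3' by base-pairing (A→U, T→A, G↔C). The complement of the template is CGGTGATCACCATGTAGGGTACTACAGCAGGTCGCAGTTCATCTCTGCTGACCACTGACTAGCTCTAGCACGATTCAAAGAGA; antiparallel, so 5'→3' the coding strand is AGAGAAACTTAGCACGATCTCGATCAGTCACCAGTCGTCTCTACTTGACGCTGGACGACATCATGGGATGTACCACTAGTGGC. Replace T with U for the mRNA.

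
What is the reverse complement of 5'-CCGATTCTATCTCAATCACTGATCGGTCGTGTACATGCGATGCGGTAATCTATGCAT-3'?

5'-ATGCATAGATTACCGCATCGCATGTACACGACCGATCAGTGATTGAGATAGAATCGG-3'

Complement each base (A↔T, G↔C): GGCTAAGATAGAGTTAGTGACTAGCCAGCACATGTACGCTACGCCATTAGATACGTA. Then reverse.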